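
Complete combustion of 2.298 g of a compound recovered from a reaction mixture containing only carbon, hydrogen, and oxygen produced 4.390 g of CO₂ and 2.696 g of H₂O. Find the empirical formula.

mol C = 4.390 g CO₂ ÷ 44.009 g/mol = 0.099752 mol
mol H = 2 × 2.696 g H₂O ÷ 18.015 g/mol = 0.29931 mol
mass O = 2.298 − (1.1981 + 0.30170) = 0.79817 g → mol O = 0.79817 ÷ 15.999 = 0.049889 mol
Divide by the smallest (0.049889 mol): C 1.999, H 5.999, O 1.000

C2H6O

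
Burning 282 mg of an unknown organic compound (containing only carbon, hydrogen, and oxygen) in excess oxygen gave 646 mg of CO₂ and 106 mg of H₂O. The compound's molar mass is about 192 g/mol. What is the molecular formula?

C10H8O4

mol C = 0.646 g CO₂ ÷ 44.009 g/mol = 0.01468 mol
mol H = 2 × 0.106 g H₂O ÷ 18.015 g/mol = 0.01177 mol
mass O = 0.282 − (0.1763 + 0.01186) = 0.09383 g → mol O = 0.09383 ÷ 15.999 = 0.005865 mol
Divide by the smallest (0.005865 mol): C 2.503, H 2.007, O 1.000
Multiplying each by 2 gives whole numbers: C 5.01, H 4.01, O 2.00
Empirical formula: C5H4O2
Empirical-formula mass = 96.08 g/mol; 192 ÷ 96.08 ≈ 2, so the molecular formula is C10H8O4.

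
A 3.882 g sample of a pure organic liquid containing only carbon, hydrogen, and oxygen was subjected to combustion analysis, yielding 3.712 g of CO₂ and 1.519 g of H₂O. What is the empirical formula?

mol C = 3.712 g CO₂ ÷ 44.009 g/mol = 0.084346 mol
mol H = 2 × 1.519 g H₂O ÷ 18.015 g/mol = 0.16864 mol
mass O = 3.882 − (1.0131 + 0.16999) = 2.6989 g → mol O = 2.6989 ÷ 15.999 = 0.16869 mol
Divide by the smallest (0.084346 mol): C 1.000, H 1.999, O 2.000

CH2O2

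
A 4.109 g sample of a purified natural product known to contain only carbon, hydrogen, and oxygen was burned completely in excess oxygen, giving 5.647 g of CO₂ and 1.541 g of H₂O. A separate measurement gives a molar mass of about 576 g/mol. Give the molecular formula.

C18H24O21

mol C = 5.647 g CO₂ ÷ 44.009 g/mol = 0.12831 mol
mol H = 2 × 1.541 g H₂O ÷ 18.015 g/mol = 0.17108 mol
mass O = 4.109 − (1.5412 + 0.17245) = 2.3954 g → mol O = 2.3954 ÷ 15.999 = 0.14972 mol
Divide by the smallest (0.12831 mol): C 1.000, H 1.333, O 1.167
Multiplying each by 6 gives whole numbers: C 6.00, H 8.00, O 7.00
Empirical formula: C6H8O7
Empirical-formula mass = 192.12 g/mol; 576 ÷ 192.12 ≈ 3, so the molecular formula is C18H24O21.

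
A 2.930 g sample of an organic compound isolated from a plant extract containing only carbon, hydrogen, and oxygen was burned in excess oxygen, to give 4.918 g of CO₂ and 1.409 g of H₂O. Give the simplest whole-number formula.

mol C = 4.918 g CO₂ ÷ 44.009 g/mol = 0.11175 mol
mol H = 2 × 1.409 g H₂O ÷ 18.015 g/mol = 0.15643 mol
mass O = 2.930 − (1.3422 + 0.15768) = 1.4301 g → mol O = 1.4301 ÷ 15.999 = 0.089387 mol
Divide by the smallest (0.089387 mol): C 1.250, H 1.750, O 1.000
Multiplying each by 4 gives whole numbers: C 5.00, H 7.00, O 4.00

C5H7O4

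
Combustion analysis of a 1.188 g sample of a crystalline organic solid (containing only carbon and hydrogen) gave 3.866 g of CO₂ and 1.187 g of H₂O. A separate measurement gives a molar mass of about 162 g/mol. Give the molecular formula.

mol C = 3.866 g CO₂ ÷ 44.009 g/mol = 0.087846 mol
mol H = 2 × 1.187 g H₂O ÷ 18.015 g/mol = 0.13178 mol
Divide by the smallest (0.087846 mol): C 1.000, H 1.500
Multiplying each by 2 gives whole numbers: C 2.00, H 3.00
Empirical formula: C2H3
Empirical-formula mass = 27.05 g/mol; 162 ÷ 27.05 ≈ 6, so the molecular formula is C12H18.

C12H18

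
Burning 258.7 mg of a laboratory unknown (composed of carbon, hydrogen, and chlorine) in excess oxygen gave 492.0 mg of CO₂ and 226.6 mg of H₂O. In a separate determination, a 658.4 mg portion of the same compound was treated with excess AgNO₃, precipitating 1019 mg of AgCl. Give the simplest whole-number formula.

C4H9Cl

mol C = 0.4920 g CO₂ ÷ 44.009 g/mol = 0.011180 mol
mol H = 2 × 0.2266 g H₂O ÷ 18.015 g/mol = 0.025157 mol
From the AgCl data: mol Cl per gram of compound = (1.019 ÷ 143.318) ÷ 0.6584 = 0.010799 mol/g, so in the 0.2587 g combustion sample mol Cl = 0.0027937 mol
Divide by the smallest (0.0027937 mol): C 4.002, H 9.005, Cl 1.000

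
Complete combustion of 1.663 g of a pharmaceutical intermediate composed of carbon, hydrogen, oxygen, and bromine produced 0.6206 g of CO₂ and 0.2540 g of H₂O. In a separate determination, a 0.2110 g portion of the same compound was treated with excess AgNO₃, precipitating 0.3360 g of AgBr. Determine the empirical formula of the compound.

C2H4Br2O3

mol C = 0.6206 g CO₂ ÷ 44.009 g/mol = 0.014102 mol
mol H = 2 × 0.2540 g H₂O ÷ 18.015 g/mol = 0.028199 mol
From the AgBr data: mol Br per gram of compound = (0.3360 ÷ 187.772) ÷ 0.2110 = 0.0084806 mol/g, so in the 1.663 g combustion sample mol Br = 0.014103 mol
mass O = 1.663 − (0.16938 + 0.028424 + 1.1269) = 0.33830 g → mol O = 0.33830 ÷ 15.999 = 0.021145 mol
Divide by the smallest (0.014102 mol): C 1.000, H 2.000, Br 1.000, O 1.499
Multiplying each by 2 gives whole numbers: C 2.00, H 4.00, Br 2.00, O 3.00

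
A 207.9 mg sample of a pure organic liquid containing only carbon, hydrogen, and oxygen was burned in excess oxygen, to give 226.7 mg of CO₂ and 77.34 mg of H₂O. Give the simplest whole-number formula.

C3H5O5

mol C = 0.2267 g CO₂ ÷ 44.009 g/mol = 0.0051512 mol
mol H = 2 × 0.07734 g H₂O ÷ 18.015 g/mol = 0.0085862 mol
mass O = 0.2079 − (0.061871 + 0.0086549) = 0.13737 g → mol O = 0.13737 ÷ 15.999 = 0.0085864 mol
Divide by the smallest (0.0051512 mol): C 1.000, H 1.667, O 1.667
Multiplying each by 3 gives whole numbers: C 3.00, H 5.00, O 5.00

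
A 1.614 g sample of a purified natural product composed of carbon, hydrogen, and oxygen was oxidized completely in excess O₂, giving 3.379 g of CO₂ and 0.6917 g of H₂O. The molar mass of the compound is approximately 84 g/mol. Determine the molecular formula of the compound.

C4H4O2

mol C = 3.379 g CO₂ ÷ 44.009 g/mol = 0.076780 mol
mol H = 2 × 0.6917 g H₂O ÷ 18.015 g/mol = 0.076792 mol
mass O = 1.614 − (0.92220 + 0.077406) = 0.61439 g → mol O = 0.61439 ÷ 15.999 = 0.038402 mol
Divide by the smallest (0.038402 mol): C 1.999, H 2.000, O 1.000
Empirical formula: C2H2O
Empirical-formula mass = 42.04 g/mol; 84 ÷ 42.04 ≈ 2, so the molecular formula is C4H4O2.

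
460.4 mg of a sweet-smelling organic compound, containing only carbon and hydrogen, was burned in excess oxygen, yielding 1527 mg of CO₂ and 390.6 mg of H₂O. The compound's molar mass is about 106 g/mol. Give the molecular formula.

mol C = 1.527 g CO₂ ÷ 44.009 g/mol = 0.034697 mol
mol H = 2 × 0.3906 g H₂O ÷ 18.015 g/mol = 0.043364 mol
Divide by the smallest (0.034697 mol): C 1.000, H 1.250
Multiplying each by 4 gives whole numbers: C 4.00, H 5.00
Empirical formula: C4H5
Empirical-formula mass = 53.08 g/mol; 106 ÷ 53.08 ≈ 2, so the molecular formula is C8H10.

C8H10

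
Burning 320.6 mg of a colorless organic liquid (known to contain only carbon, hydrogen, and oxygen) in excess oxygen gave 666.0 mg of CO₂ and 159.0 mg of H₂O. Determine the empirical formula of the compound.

C6H7O3

mol C = 0.6660 g CO₂ ÷ 44.009 g/mol = 0.015133 mol
mol H = 2 × 0.1590 g H₂O ÷ 18.015 g/mol = 0.017652 mol
mass O = 0.3206 − (0.18177 + 0.017793) = 0.12104 g → mol O = 0.12104 ÷ 15.999 = 0.0075655 mol
Divide by the smallest (0.0075655 mol): C 2.000, H 2.333, O 1.000
Multiplying each by 3 gives whole numbers: C 6.00, H 7.00, O 3.00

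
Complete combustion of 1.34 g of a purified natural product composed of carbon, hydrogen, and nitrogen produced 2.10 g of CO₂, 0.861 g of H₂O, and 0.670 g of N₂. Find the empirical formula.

mol C = 2.10 g CO₂ ÷ 44.009 g/mol = 0.04772 mol
mol H = 2 × 0.861 g H₂O ÷ 18.015 g/mol = 0.09559 mol
mol N = 2 × 0.670 g N₂ ÷ 28.014 g/mol = 0.04783 mol
Divide by the smallest (0.04772 mol): C 1.000, H 2.003, N 1.002

CH2N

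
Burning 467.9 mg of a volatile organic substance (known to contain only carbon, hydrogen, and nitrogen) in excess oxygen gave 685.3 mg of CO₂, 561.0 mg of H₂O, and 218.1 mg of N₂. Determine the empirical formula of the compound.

mol C = 0.6853 g CO₂ ÷ 44.009 g/mol = 0.015572 mol
mol H = 2 × 0.5610 g H₂O ÷ 18.015 g/mol = 0.062281 mol
mol N = 2 × 0.2181 g N₂ ÷ 28.014 g/mol = 0.015571 mol
Divide by the smallest (0.015571 mol): C 1.000, H 4.000, N 1.000

CH4N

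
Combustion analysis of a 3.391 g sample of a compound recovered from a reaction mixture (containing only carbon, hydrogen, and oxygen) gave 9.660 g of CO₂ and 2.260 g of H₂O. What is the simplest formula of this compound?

mol C = 9.660 g CO₂ ÷ 44.009 g/mol = 0.21950 mol
mol H = 2 × 2.260 g H₂O ÷ 18.015 g/mol = 0.25090 mol
mass O = 3.391 − (2.6364 + 0.25291) = 0.50167 g → mol O = 0.50167 ÷ 15.999 = 0.031356 mol
Divide by the smallest (0.031356 mol): C 7.000, H 8.002, O 1.000

C7H8O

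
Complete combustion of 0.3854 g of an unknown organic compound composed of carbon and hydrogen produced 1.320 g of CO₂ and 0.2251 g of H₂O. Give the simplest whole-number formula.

C6H5

mol C = 1.320 g CO₂ ÷ 44.009 g/mol = 0.029994 mol
mol H = 2 × 0.2251 g H₂O ÷ 18.015 g/mol = 0.024990 mol
Divide by the smallest (0.024990 mol): C 1.200, H 1.000
Multiplying each by 5 gives whole numbers: C 6.00, H 5.00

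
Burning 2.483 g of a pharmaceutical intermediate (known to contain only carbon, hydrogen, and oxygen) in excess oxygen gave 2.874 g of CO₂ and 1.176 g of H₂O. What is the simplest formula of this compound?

C2H4O3

mol C = 2.874 g CO₂ ÷ 44.009 g/mol = 0.065305 mol
mol H = 2 × 1.176 g H₂O ÷ 18.015 g/mol = 0.13056 mol
mass O = 2.483 − (0.78438 + 0.13160) = 1.5670 g → mol O = 1.5670 ÷ 15.999 = 0.097945 mol
Divide by the smallest (0.065305 mol): C 1.000, H 1.999, O 1.500
Multiplying each by 2 gives whole numbers: C 2.00, H 4.00, O 3.00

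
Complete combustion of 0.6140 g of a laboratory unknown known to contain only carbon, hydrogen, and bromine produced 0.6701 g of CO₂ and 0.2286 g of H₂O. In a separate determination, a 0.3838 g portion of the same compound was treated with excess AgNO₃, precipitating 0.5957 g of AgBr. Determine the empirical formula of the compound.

C3H5Br

mol C = 0.6701 g CO₂ ÷ 44.009 g/mol = 0.015226 mol
mol H = 2 × 0.2286 g H₂O ÷ 18.015 g/mol = 0.025379 mol
From the AgBr data: mol Br per gram of compound = (0.5957 ÷ 187.772) ÷ 0.3838 = 0.0082659 mol/g, so in the 0.6140 g combustion sample mol Br = 0.0050753 mol
Divide by the smallest (0.0050753 mol): C 3.000, H 5.000, Br 1.000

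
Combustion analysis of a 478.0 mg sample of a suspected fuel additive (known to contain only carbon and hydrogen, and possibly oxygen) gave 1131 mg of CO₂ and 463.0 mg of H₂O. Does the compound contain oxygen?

mol C = 1.131 g CO₂ ÷ 44.009 g/mol = 0.025699 mol
mol H = 2 × 0.4630 g H₂O ÷ 18.015 g/mol = 0.051402 mol
C and H account for only 0.36049 g of the 0.4780 g sample; the remaining 0.11751 g must be oxygen.

yes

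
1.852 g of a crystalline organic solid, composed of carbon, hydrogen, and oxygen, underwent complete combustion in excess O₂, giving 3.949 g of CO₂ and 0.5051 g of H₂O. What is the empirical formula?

mol C = 3.949 g CO₂ ÷ 44.009 g/mol = 0.089732 mol
mol H = 2 × 0.5051 g H₂O ÷ 18.015 g/mol = 0.056075 mol
mass O = 1.852 − (1.0778 + 0.056524) = 0.71771 g → mol O = 0.71771 ÷ 15.999 = 0.044860 mol
Divide by the smallest (0.044860 mol): C 2.000, H 1.250, O 1.000
Multiplying each by 4 gives whole numbers: C 8.00, H 5.00, O 4.00

C8H5O4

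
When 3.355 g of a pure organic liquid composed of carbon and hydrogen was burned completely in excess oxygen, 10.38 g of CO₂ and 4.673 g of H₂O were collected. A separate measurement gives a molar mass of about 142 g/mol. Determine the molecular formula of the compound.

C10H22

mol C = 10.38 g CO₂ ÷ 44.009 g/mol = 0.23586 mol
mol H = 2 × 4.673 g H₂O ÷ 18.015 g/mol = 0.51879 mol
Divide by the smallest (0.23586 mol): C 1.000, H 2.200
Multiplying each by 5 gives whole numbers: C 5.00, H 11.00
Empirical formula: C5H11
Empirical-formula mass = 71.14 g/mol; 142 ÷ 71.14 ≈ 2, so the molecular formula is C10H22.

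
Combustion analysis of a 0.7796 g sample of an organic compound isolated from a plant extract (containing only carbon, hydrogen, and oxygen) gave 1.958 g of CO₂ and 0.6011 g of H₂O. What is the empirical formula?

C4H6O

mol C = 1.958 g CO₂ ÷ 44.009 g/mol = 0.044491 mol
mol H = 2 × 0.6011 g H₂O ÷ 18.015 g/mol = 0.066733 mol
mass O = 0.7796 − (0.53438 + 0.067267) = 0.17795 g → mol O = 0.17795 ÷ 15.999 = 0.011123 mol
Divide by the smallest (0.011123 mol): C 4.000, H 6.000, O 1.000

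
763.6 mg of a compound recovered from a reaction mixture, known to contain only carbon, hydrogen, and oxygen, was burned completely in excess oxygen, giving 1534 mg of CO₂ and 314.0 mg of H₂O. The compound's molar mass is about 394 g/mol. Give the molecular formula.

C18H18O10

mol C = 1.534 g CO₂ ÷ 44.009 g/mol = 0.034857 mol
mol H = 2 × 0.3140 g H₂O ÷ 18.015 g/mol = 0.034860 mol
mass O = 0.7636 − (0.41866 + 0.035139) = 0.30980 g → mol O = 0.30980 ÷ 15.999 = 0.019364 mol
Divide by the smallest (0.019364 mol): C 1.800, H 1.800, O 1.000
Multiplying each by 5 gives whole numbers: C 9.00, H 9.00, O 5.00
Empirical formula: C9H9O5
Empirical-formula mass = 197.17 g/mol; 394 ÷ 197.17 ≈ 2, so the molecular formula is C18H18O10.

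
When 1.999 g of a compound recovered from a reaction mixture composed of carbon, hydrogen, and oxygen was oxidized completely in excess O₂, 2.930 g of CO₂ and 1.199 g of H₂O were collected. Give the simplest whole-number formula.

mol C = 2.930 g CO₂ ÷ 44.009 g/mol = 0.066577 mol
mol H = 2 × 1.199 g H₂O ÷ 18.015 g/mol = 0.13311 mol
mass O = 1.999 − (0.79966 + 0.13418) = 1.0652 g → mol O = 1.0652 ÷ 15.999 = 0.066577 mol
Divide by the smallest (0.066577 mol): C 1.000, H 1.999, O 1.000

CH2O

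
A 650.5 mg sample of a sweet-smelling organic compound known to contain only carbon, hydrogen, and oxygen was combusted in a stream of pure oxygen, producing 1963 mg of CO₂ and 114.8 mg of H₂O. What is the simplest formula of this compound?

mol C = 1.963 g CO₂ ÷ 44.009 g/mol = 0.044605 mol
mol H = 2 × 0.1148 g H₂O ÷ 18.015 g/mol = 0.012745 mol
mass O = 0.6505 − (0.53574 + 0.012847) = 0.10191 g → mol O = 0.10191 ÷ 15.999 = 0.0063697 mol
Divide by the smallest (0.0063697 mol): C 7.003, H 2.001, O 1.000

C7H2O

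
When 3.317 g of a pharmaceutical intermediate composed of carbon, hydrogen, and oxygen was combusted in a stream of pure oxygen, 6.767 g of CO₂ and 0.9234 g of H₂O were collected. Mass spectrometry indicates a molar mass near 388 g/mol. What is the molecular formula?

C18H12O10

mol C = 6.767 g CO₂ ÷ 44.009 g/mol = 0.15376 mol
mol H = 2 × 0.9234 g H₂O ÷ 18.015 g/mol = 0.10251 mol
mass O = 3.317 − (1.8469 + 0.10333) = 1.3668 g → mol O = 1.3668 ÷ 15.999 = 0.085431 mol
Divide by the smallest (0.085431 mol): C 1.800, H 1.200, O 1.000
Multiplying each by 5 gives whole numbers: C 9.00, H 6.00, O 5.00
Empirical formula: C9H6O5
Empirical-formula mass = 194.14 g/mol; 388 ÷ 194.14 ≈ 2, so the molecular formula is C18H12O10.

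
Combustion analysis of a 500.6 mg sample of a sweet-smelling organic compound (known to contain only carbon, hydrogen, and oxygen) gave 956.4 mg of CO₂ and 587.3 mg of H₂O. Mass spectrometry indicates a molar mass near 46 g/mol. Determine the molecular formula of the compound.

mol C = 0.9564 g CO₂ ÷ 44.009 g/mol = 0.021732 mol
mol H = 2 × 0.5873 g H₂O ÷ 18.015 g/mol = 0.065201 mol
mass O = 0.5006 − (0.26102 + 0.065723) = 0.17386 g → mol O = 0.17386 ÷ 15.999 = 0.010867 mol
Divide by the smallest (0.010867 mol): C 2.000, H 6.000, O 1.000
Empirical formula: C2H6O
Empirical-formula mass = 46.07 g/mol; 46 ÷ 46.07 ≈ 1, so the molecular formula is C2H6O.

C2H6O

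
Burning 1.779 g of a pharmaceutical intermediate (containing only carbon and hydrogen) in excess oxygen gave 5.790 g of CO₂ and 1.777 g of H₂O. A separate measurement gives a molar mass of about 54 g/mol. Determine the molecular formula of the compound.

C4H6

mol C = 5.790 g CO₂ ÷ 44.009 g/mol = 0.13156 mol
mol H = 2 × 1.777 g H₂O ÷ 18.015 g/mol = 0.19728 mol
Divide by the smallest (0.13156 mol): C 1.000, H 1.499
Multiplying each by 2 gives whole numbers: C 2.00, H 3.00
Empirical formula: C2H3
Empirical-formula mass = 27.05 g/mol; 54 ÷ 27.05 ≈ 2, so the molecular formula is C4H6.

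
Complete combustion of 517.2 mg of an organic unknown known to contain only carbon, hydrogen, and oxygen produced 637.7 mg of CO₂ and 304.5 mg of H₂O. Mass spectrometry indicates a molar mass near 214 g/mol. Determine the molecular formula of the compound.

C6H14O8

mol C = 0.6377 g CO₂ ÷ 44.009 g/mol = 0.014490 mol
mol H = 2 × 0.3045 g H₂O ÷ 18.015 g/mol = 0.033805 mol
mass O = 0.5172 − (0.17404 + 0.034076) = 0.30908 g → mol O = 0.30908 ÷ 15.999 = 0.019319 mol
Divide by the smallest (0.014490 mol): C 1.000, H 2.333, O 1.333
Multiplying each by 3 gives whole numbers: C 3.00, H 7.00, O 4.00
Empirical formula: C3H7O4
Empirical-formula mass = 107.09 g/mol; 214 ÷ 107.09 ≈ 2, so the molecular formula is C6H14O8.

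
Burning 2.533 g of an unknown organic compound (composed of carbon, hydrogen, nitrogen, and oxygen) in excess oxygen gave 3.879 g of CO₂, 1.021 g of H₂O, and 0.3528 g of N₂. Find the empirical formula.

C7H9N2O5

mol C = 3.879 g CO₂ ÷ 44.009 g/mol = 0.088141 mol
mol H = 2 × 1.021 g H₂O ÷ 18.015 g/mol = 0.11335 mol
mol N = 2 × 0.3528 g N₂ ÷ 28.014 g/mol = 0.025187 mol
mass O = 2.533 − (1.0587 + 0.11426 + 0.35280) = 1.0073 g → mol O = 1.0073 ÷ 15.999 = 0.062959 mol
Divide by the smallest (0.025187 mol): C 3.499, H 4.500, N 1.000, O 2.500
Multiplying each by 2 gives whole numbers: C 7.00, H 9.00, N 2.00, O 5.00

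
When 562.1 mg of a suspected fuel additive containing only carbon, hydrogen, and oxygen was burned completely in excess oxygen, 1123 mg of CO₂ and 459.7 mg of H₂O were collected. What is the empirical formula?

mol C = 1.123 g CO₂ ÷ 44.009 g/mol = 0.025518 mol
mol H = 2 × 0.4597 g H₂O ÷ 18.015 g/mol = 0.051035 mol
mass O = 0.5621 − (0.30649 + 0.051444) = 0.20417 g → mol O = 0.20417 ÷ 15.999 = 0.012761 mol
Divide by the smallest (0.012761 mol): C 2.000, H 3.999, O 1.000

C2H4O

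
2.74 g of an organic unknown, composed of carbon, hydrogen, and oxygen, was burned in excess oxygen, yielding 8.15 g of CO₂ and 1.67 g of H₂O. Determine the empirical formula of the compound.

C9H9O

mol C = 8.15 g CO₂ ÷ 44.009 g/mol = 0.1852 mol
mol H = 2 × 1.67 g H₂O ÷ 18.015 g/mol = 0.1854 mol
mass O = 2.74 − (2.224 + 0.1869) = 0.3288 g → mol O = 0.3288 ÷ 15.999 = 0.02055 mol
Divide by the smallest (0.02055 mol): C 9.011, H 9.021, O 1.000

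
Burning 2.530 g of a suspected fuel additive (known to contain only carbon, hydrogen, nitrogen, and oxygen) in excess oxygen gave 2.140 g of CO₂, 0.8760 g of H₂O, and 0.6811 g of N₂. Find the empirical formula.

mol C = 2.140 g CO₂ ÷ 44.009 g/mol = 0.048626 mol
mol H = 2 × 0.8760 g H₂O ÷ 18.015 g/mol = 0.097252 mol
mol N = 2 × 0.6811 g N₂ ÷ 28.014 g/mol = 0.048626 mol
mass O = 2.530 − (0.58405 + 0.098030 + 0.68110) = 1.1668 g → mol O = 1.1668 ÷ 15.999 = 0.072931 mol
Divide by the smallest (0.048626 mol): C 1.000, H 2.000, N 1.000, O 1.500
Multiplying each by 2 gives whole numbers: C 2.00, H 4.00, N 2.00, O 3.00

C2H4N2O3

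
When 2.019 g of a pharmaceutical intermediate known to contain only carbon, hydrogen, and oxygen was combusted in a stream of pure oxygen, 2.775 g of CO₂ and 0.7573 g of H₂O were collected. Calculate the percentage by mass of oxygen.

58.29%

mol C = 2.775 g CO₂ ÷ 44.009 g/mol = 0.063055 mol
mol H = 2 × 0.7573 g H₂O ÷ 18.015 g/mol = 0.084074 mol
mass O = 2.019 − (0.75736 + 0.084747) = 1.1769 g → mol O = 1.1769 ÷ 15.999 = 0.073561 mol
mass % O = 1.1769 g ÷ 2.019 g × 100%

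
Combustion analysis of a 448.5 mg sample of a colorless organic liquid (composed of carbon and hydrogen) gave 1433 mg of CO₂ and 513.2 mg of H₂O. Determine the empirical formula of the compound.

C4H7

mol C = 1.433 g CO₂ ÷ 44.009 g/mol = 0.032562 mol
mol H = 2 × 0.5132 g H₂O ÷ 18.015 g/mol = 0.056975 mol
Divide by the smallest (0.032562 mol): C 1.000, H 1.750
Multiplying each by 4 gives whole numbers: C 4.00, H 7.00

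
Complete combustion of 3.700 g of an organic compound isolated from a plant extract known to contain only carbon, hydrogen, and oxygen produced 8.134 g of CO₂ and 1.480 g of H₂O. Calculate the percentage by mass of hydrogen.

4.48%

mol C = 8.134 g CO₂ ÷ 44.009 g/mol = 0.18483 mol
mol H = 2 × 1.480 g H₂O ÷ 18.015 g/mol = 0.16431 mol
mass O = 3.700 − (2.2199 + 0.16562) = 1.3144 g → mol O = 1.3144 ÷ 15.999 = 0.082157 mol
mass % H = 0.16562 g ÷ 3.700 g × 100%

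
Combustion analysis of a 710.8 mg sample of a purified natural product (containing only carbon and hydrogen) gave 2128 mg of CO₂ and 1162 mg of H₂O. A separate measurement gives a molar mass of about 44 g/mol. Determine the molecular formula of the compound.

mol C = 2.128 g CO₂ ÷ 44.009 g/mol = 0.048354 mol
mol H = 2 × 1.162 g H₂O ÷ 18.015 g/mol = 0.12900 mol
Divide by the smallest (0.048354 mol): C 1.000, H 2.668
Multiplying each by 3 gives whole numbers: C 3.00, H 8.00
Empirical formula: C3H8
Empirical-formula mass = 44.10 g/mol; 44 ÷ 44.10 ≈ 1, so the molecular formula is C3H8.

C3H8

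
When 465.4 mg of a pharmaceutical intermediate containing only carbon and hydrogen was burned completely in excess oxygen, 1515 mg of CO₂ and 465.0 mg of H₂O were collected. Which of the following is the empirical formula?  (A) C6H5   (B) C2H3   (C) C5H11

mol C = 1.515 g CO₂ ÷ 44.009 g/mol = 0.034425 mol
mol H = 2 × 0.4650 g H₂O ÷ 18.015 g/mol = 0.051624 mol
Divide by the smallest (0.034425 mol): C 1.000, H 1.500
Multiplying each by 2 gives whole numbers: C 2.00, H 3.00

(B) C2H3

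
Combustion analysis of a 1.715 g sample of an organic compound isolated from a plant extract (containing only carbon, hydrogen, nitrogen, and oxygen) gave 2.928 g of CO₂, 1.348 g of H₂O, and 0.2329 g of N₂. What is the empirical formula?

C4H9NO2

mol C = 2.928 g CO₂ ÷ 44.009 g/mol = 0.066532 mol
mol H = 2 × 1.348 g H₂O ÷ 18.015 g/mol = 0.14965 mol
mol N = 2 × 0.2329 g N₂ ÷ 28.014 g/mol = 0.016627 mol
mass O = 1.715 − (0.79911 + 0.15085 + 0.23290) = 0.53214 g → mol O = 0.53214 ÷ 15.999 = 0.033261 mol
Divide by the smallest (0.016627 mol): C 4.001, H 9.000, N 1.000, O 2.000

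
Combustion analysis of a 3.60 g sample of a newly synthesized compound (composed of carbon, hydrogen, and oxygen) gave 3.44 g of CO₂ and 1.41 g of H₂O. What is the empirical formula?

mol C = 3.44 g CO₂ ÷ 44.009 g/mol = 0.07817 mol
mol H = 2 × 1.41 g H₂O ÷ 18.015 g/mol = 0.1565 mol
mass O = 3.60 − (0.9388 + 0.1578) = 2.503 g → mol O = 2.503 ÷ 15.999 = 0.1565 mol
Divide by the smallest (0.07817 mol): C 1.000, H 2.003, O 2.002

CH2O2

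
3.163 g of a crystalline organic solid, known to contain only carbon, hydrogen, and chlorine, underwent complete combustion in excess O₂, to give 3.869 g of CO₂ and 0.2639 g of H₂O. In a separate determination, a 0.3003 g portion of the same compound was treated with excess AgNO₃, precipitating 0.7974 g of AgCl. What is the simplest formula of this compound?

C3HCl2

mol C = 3.869 g CO₂ ÷ 44.009 g/mol = 0.087914 mol
mol H = 2 × 0.2639 g H₂O ÷ 18.015 g/mol = 0.029298 mol
From the AgCl data: mol Cl per gram of compound = (0.7974 ÷ 143.318) ÷ 0.3003 = 0.018528 mol/g, so in the 3.163 g combustion sample mol Cl = 0.058603 mol
Divide by the smallest (0.029298 mol): C 3.001, H 1.000, Cl 2.000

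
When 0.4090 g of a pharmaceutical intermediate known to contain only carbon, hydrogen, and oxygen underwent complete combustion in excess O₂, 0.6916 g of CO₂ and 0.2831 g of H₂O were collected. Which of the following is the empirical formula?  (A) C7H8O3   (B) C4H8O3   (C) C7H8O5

mol C = 0.6916 g CO₂ ÷ 44.009 g/mol = 0.015715 mol
mol H = 2 × 0.2831 g H₂O ÷ 18.015 g/mol = 0.031429 mol
mass O = 0.4090 − (0.18875 + 0.031681) = 0.18857 g → mol O = 0.18857 ÷ 15.999 = 0.011786 mol
Divide by the smallest (0.011786 mol): C 1.333, H 2.667, O 1.000
Multiplying each by 3 gives whole numbers: C 4.00, H 8.00, O 3.00

(B) C4H8O3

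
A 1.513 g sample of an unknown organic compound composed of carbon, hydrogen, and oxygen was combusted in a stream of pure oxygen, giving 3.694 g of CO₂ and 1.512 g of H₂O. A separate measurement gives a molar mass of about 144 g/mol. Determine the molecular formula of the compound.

mol C = 3.694 g CO₂ ÷ 44.009 g/mol = 0.083937 mol
mol H = 2 × 1.512 g H₂O ÷ 18.015 g/mol = 0.16786 mol
mass O = 1.513 − (1.0082 + 0.16920) = 0.33563 g → mol O = 0.33563 ÷ 15.999 = 0.020978 mol
Divide by the smallest (0.020978 mol): C 4.001, H 8.002, O 1.000
Empirical formula: C4H8O
Empirical-formula mass = 72.11 g/mol; 144 ÷ 72.11 ≈ 2, so the molecular formula is C8H16O2.

C8H16O2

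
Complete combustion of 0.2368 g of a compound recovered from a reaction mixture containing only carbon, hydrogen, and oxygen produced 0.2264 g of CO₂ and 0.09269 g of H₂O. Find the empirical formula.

CH2O2

mol C = 0.2264 g CO₂ ÷ 44.009 g/mol = 0.0051444 mol
mol H = 2 × 0.09269 g H₂O ÷ 18.015 g/mol = 0.010290 mol
mass O = 0.2368 − (0.061789 + 0.010373) = 0.16464 g → mol O = 0.16464 ÷ 15.999 = 0.010291 mol
Divide by the smallest (0.0051444 mol): C 1.000, H 2.000, O 2.000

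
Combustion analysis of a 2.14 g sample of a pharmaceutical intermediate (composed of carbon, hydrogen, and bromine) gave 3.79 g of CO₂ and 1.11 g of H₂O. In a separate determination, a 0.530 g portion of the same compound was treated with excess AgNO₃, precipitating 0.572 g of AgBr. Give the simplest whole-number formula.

C7H10Br

mol C = 3.79 g CO₂ ÷ 44.009 g/mol = 0.08612 mol
mol H = 2 × 1.11 g H₂O ÷ 18.015 g/mol = 0.1232 mol
From the AgBr data: mol Br per gram of compound = (0.572 ÷ 187.772) ÷ 0.530 = 0.005748 mol/g, so in the 2.14 g combustion sample mol Br = 0.01230 mol
Divide by the smallest (0.01230 mol): C 7.002, H 10.019, Br 1.000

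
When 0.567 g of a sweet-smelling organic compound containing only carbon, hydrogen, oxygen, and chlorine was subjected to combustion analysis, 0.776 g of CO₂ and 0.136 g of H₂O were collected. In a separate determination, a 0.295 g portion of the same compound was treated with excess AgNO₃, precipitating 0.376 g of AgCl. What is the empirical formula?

mol C = 0.776 g CO₂ ÷ 44.009 g/mol = 0.01763 mol
mol H = 2 × 0.136 g H₂O ÷ 18.015 g/mol = 0.01510 mol
From the AgCl data: mol Cl per gram of compound = (0.376 ÷ 143.318) ÷ 0.295 = 0.008893 mol/g, so in the 0.567 g combustion sample mol Cl = 0.005043 mol
mass O = 0.567 − (0.2118 + 0.01522 + 0.1788) = 0.1612 g → mol O = 0.1612 ÷ 15.999 = 0.01008 mol
Divide by the smallest (0.005043 mol): C 3.497, H 2.994, Cl 1.000, O 1.999
Multiplying each by 2 gives whole numbers: C 6.99, H 5.99, Cl 2.00, O 4.00

C7H6Cl2O4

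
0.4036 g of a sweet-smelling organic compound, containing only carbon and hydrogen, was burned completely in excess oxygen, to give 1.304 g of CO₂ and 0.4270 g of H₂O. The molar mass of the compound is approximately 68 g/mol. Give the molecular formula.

mol C = 1.304 g CO₂ ÷ 44.009 g/mol = 0.029630 mol
mol H = 2 × 0.4270 g H₂O ÷ 18.015 g/mol = 0.047405 mol
Divide by the smallest (0.029630 mol): C 1.000, H 1.600
Multiplying each by 5 gives whole numbers: C 5.00, H 8.00
Empirical formula: C5H8
Empirical-formula mass = 68.12 g/mol; 68 ÷ 68.12 ≈ 1, so the molecular formula is C5H8.

C5H8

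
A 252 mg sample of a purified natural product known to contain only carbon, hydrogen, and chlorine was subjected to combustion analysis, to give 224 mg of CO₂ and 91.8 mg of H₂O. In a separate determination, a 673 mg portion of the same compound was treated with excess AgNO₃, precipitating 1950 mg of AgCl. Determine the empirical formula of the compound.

mol C = 0.224 g CO₂ ÷ 44.009 g/mol = 0.005090 mol
mol H = 2 × 0.0918 g H₂O ÷ 18.015 g/mol = 0.01019 mol
From the AgCl data: mol Cl per gram of compound = (1.95 ÷ 143.318) ÷ 0.673 = 0.02022 mol/g, so in the 0.252 g combustion sample mol Cl = 0.005095 mol
Divide by the smallest (0.005090 mol): C 1.000, H 2.002, Cl 1.001

CH2Cl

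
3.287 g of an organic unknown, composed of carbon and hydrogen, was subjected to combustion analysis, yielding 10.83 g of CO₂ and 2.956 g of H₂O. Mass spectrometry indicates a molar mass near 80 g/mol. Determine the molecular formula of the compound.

C6H8

mol C = 10.83 g CO₂ ÷ 44.009 g/mol = 0.24609 mol
mol H = 2 × 2.956 g H₂O ÷ 18.015 g/mol = 0.32817 mol
Divide by the smallest (0.24609 mol): C 1.000, H 1.334
Multiplying each by 3 gives whole numbers: C 3.00, H 4.00
Empirical formula: C3H4
Empirical-formula mass = 40.06 g/mol; 80 ÷ 40.06 ≈ 2, so the molecular formula is C6H8.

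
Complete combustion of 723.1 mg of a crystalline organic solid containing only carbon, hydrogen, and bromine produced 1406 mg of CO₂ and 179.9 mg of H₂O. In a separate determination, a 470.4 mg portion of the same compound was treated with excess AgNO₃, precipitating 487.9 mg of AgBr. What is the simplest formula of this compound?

C8H5Br

mol C = 1.406 g CO₂ ÷ 44.009 g/mol = 0.031948 mol
mol H = 2 × 0.1799 g H₂O ÷ 18.015 g/mol = 0.019972 mol
From the AgBr data: mol Br per gram of compound = (0.4879 ÷ 187.772) ÷ 0.4704 = 0.0055237 mol/g, so in the 0.7231 g combustion sample mol Br = 0.0039942 mol
Divide by the smallest (0.0039942 mol): C 7.999, H 5.000, Br 1.000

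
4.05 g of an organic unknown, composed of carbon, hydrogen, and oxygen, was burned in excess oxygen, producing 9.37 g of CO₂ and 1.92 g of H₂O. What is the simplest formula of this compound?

mol C = 9.37 g CO₂ ÷ 44.009 g/mol = 0.2129 mol
mol H = 2 × 1.92 g H₂O ÷ 18.015 g/mol = 0.2132 mol
mass O = 4.05 − (2.557 + 0.2149) = 1.278 g → mol O = 1.278 ÷ 15.999 = 0.07987 mol
Divide by the smallest (0.07987 mol): C 2.666, H 2.669, O 1.000
Multiplying each by 3 gives whole numbers: C 8.00, H 8.01, O 3.00

C8H8O3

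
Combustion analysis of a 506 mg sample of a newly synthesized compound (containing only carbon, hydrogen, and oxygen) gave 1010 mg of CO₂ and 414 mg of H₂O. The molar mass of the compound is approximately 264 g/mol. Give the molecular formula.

C12H24O6

mol C = 1.01 g CO₂ ÷ 44.009 g/mol = 0.02295 mol
mol H = 2 × 0.414 g H₂O ÷ 18.015 g/mol = 0.04596 mol
mass O = 0.506 − (0.2757 + 0.04633) = 0.1840 g → mol O = 0.1840 ÷ 15.999 = 0.01150 mol
Divide by the smallest (0.01150 mol): C 1.995, H 3.996, O 1.000
Empirical formula: C2H4O
Empirical-formula mass = 44.05 g/mol; 264 ÷ 44.05 ≈ 6, so the molecular formula is C12H24O6.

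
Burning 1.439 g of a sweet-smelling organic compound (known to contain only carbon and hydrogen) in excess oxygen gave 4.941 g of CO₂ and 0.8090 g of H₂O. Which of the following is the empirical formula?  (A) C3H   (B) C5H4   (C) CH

mol C = 4.941 g CO₂ ÷ 44.009 g/mol = 0.11227 mol
mol H = 2 × 0.8090 g H₂O ÷ 18.015 g/mol = 0.089814 mol
Divide by the smallest (0.089814 mol): C 1.250, H 1.000
Multiplying each by 4 gives whole numbers: C 5.00, H 4.00

(B) C5H4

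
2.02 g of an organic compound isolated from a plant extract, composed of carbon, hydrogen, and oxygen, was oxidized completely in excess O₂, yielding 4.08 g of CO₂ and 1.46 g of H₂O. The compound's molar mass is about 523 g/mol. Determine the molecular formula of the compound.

mol C = 4.08 g CO₂ ÷ 44.009 g/mol = 0.09271 mol
mol H = 2 × 1.46 g H₂O ÷ 18.015 g/mol = 0.1621 mol
mass O = 2.02 − (1.114 + 0.1634) = 0.7431 g → mol O = 0.7431 ÷ 15.999 = 0.04645 mol
Divide by the smallest (0.04645 mol): C 1.996, H 3.490, O 1.000
Multiplying each by 2 gives whole numbers: C 3.99, H 6.98, O 2.00
Empirical formula: C4H7O2
Empirical-formula mass = 87.10 g/mol; 523 ÷ 87.10 ≈ 6, so the molecular formula is C24H42O12.

C24H42O12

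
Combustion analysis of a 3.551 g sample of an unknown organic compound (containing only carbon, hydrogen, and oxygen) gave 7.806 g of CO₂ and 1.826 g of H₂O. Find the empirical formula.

C7H8O3

mol C = 7.806 g CO₂ ÷ 44.009 g/mol = 0.17737 mol
mol H = 2 × 1.826 g H₂O ÷ 18.015 g/mol = 0.20272 mol
mass O = 3.551 − (2.1304 + 0.20434) = 1.2162 g → mol O = 1.2162 ÷ 15.999 = 0.076019 mol
Divide by the smallest (0.076019 mol): C 2.333, H 2.667, O 1.000
Multiplying each by 3 gives whole numbers: C 7.00, H 8.00, O 3.00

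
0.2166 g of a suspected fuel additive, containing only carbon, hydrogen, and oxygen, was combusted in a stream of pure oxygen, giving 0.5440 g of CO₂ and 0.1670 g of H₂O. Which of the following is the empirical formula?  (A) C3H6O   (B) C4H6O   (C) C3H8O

(B) C4H6O

mol C = 0.5440 g CO₂ ÷ 44.009 g/mol = 0.012361 mol
mol H = 2 × 0.1670 g H₂O ÷ 18.015 g/mol = 0.018540 mol
mass O = 0.2166 − (0.14847 + 0.018688) = 0.049442 g → mol O = 0.049442 ÷ 15.999 = 0.0030903 mol
Divide by the smallest (0.0030903 mol): C 4.000, H 5.999, O 1.000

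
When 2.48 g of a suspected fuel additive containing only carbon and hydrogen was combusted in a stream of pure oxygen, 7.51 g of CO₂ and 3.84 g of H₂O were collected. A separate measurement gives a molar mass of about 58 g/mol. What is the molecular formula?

C4H10

mol C = 7.51 g CO₂ ÷ 44.009 g/mol = 0.1706 mol
mol H = 2 × 3.84 g H₂O ÷ 18.015 g/mol = 0.4263 mol
Divide by the smallest (0.1706 mol): C 1.000, H 2.498
Multiplying each by 2 gives whole numbers: C 2.00, H 5.00
Empirical formula: C2H5
Empirical-formula mass = 29.06 g/mol; 58 ÷ 29.06 ≈ 2, so the molecular formula is C4H10.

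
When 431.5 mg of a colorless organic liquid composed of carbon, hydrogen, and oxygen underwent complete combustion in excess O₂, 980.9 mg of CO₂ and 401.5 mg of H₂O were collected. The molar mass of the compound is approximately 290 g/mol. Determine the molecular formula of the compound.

C15H30O5

mol C = 0.9809 g CO₂ ÷ 44.009 g/mol = 0.022289 mol
mol H = 2 × 0.4015 g H₂O ÷ 18.015 g/mol = 0.044574 mol
mass O = 0.4315 − (0.26771 + 0.044931) = 0.11886 g → mol O = 0.11886 ÷ 15.999 = 0.0074293 mol
Divide by the smallest (0.0074293 mol): C 3.000, H 6.000, O 1.000
Empirical formula: C3H6O
Empirical-formula mass = 58.08 g/mol; 290 ÷ 58.08 ≈ 5, so the molecular formula is C15H30O5.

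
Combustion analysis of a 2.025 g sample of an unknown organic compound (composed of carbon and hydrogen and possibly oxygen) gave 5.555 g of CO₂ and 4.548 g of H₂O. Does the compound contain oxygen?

no

mol C = 5.555 g CO₂ ÷ 44.009 g/mol = 0.12622 mol
mol H = 2 × 4.548 g H₂O ÷ 18.015 g/mol = 0.50491 mol
C and H together account for 2.0250 g — essentially the entire 2.025 g sample — so the compound contains no oxygen.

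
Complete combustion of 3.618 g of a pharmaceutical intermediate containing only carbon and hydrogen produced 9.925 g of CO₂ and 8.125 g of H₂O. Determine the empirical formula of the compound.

mol C = 9.925 g CO₂ ÷ 44.009 g/mol = 0.22552 mol
mol H = 2 × 8.125 g H₂O ÷ 18.015 g/mol = 0.90203 mol
Divide by the smallest (0.22552 mol): C 1.000, H 4.000

CH4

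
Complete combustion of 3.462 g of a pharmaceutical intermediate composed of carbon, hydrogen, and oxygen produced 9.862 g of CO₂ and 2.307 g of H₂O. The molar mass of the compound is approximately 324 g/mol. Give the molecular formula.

mol C = 9.862 g CO₂ ÷ 44.009 g/mol = 0.22409 mol
mol H = 2 × 2.307 g H₂O ÷ 18.015 g/mol = 0.25612 mol
mass O = 3.462 − (2.6916 + 0.25817) = 0.51228 g → mol O = 0.51228 ÷ 15.999 = 0.032019 mol
Divide by the smallest (0.032019 mol): C 6.999, H 7.999, O 1.000
Empirical formula: C7H8O
Empirical-formula mass = 108.14 g/mol; 324 ÷ 108.14 ≈ 3, so the molecular formula is C21H24O3.

C21H24O3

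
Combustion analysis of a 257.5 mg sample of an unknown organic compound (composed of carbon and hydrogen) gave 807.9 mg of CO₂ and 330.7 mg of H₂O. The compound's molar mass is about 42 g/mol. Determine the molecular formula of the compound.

C3H6

mol C = 0.8079 g CO₂ ÷ 44.009 g/mol = 0.018358 mol
mol H = 2 × 0.3307 g H₂O ÷ 18.015 g/mol = 0.036714 mol
Divide by the smallest (0.018358 mol): C 1.000, H 2.000
Empirical formula: CH2
Empirical-formula mass = 14.03 g/mol; 42 ÷ 14.03 ≈ 3, so the molecular formula is C3H6.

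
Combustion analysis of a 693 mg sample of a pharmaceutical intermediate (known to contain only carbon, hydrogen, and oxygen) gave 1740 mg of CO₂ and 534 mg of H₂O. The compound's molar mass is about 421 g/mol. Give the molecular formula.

mol C = 1.74 g CO₂ ÷ 44.009 g/mol = 0.03954 mol
mol H = 2 × 0.534 g H₂O ÷ 18.015 g/mol = 0.05928 mol
mass O = 0.693 − (0.4749 + 0.05976) = 0.1584 g → mol O = 0.1584 ÷ 15.999 = 0.009898 mol
Divide by the smallest (0.009898 mol): C 3.994, H 5.989, O 1.000
Empirical formula: C4H6O
Empirical-formula mass = 70.09 g/mol; 421 ÷ 70.09 ≈ 6, so the molecular formula is C24H36O6.

C24H36O6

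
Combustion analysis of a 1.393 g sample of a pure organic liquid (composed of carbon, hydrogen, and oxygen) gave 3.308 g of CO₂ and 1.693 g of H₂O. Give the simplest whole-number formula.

C4H10O

mol C = 3.308 g CO₂ ÷ 44.009 g/mol = 0.075166 mol
mol H = 2 × 1.693 g H₂O ÷ 18.015 g/mol = 0.18795 mol
mass O = 1.393 − (0.90282 + 0.18946) = 0.30072 g → mol O = 0.30072 ÷ 15.999 = 0.018796 mol
Divide by the smallest (0.018796 mol): C 3.999, H 10.000, O 1.000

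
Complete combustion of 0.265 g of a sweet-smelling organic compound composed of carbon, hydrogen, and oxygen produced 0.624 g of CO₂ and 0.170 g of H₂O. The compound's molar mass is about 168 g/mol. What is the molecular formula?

mol C = 0.624 g CO₂ ÷ 44.009 g/mol = 0.01418 mol
mol H = 2 × 0.170 g H₂O ÷ 18.015 g/mol = 0.01887 mol
mass O = 0.265 − (0.1703 + 0.01902) = 0.07567 g → mol O = 0.07567 ÷ 15.999 = 0.004730 mol
Divide by the smallest (0.004730 mol): C 2.998, H 3.990, O 1.000
Empirical formula: C3H4O
Empirical-formula mass = 56.06 g/mol; 168 ÷ 56.06 ≈ 3, so the molecular formula is C9H12O3.

C9H12O3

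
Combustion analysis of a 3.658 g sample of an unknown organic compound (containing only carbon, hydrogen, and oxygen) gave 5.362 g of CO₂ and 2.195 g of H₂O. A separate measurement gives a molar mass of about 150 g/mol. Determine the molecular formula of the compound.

mol C = 5.362 g CO₂ ÷ 44.009 g/mol = 0.12184 mol
mol H = 2 × 2.195 g H₂O ÷ 18.015 g/mol = 0.24369 mol
mass O = 3.658 − (1.4634 + 0.24564) = 1.9490 g → mol O = 1.9490 ÷ 15.999 = 0.12182 mol
Divide by the smallest (0.12182 mol): C 1.000, H 2.000, O 1.000
Empirical formula: CH2O
Empirical-formula mass = 30.03 g/mol; 150 ÷ 30.03 ≈ 5, so the molecular formula is C5H10O5.

C5H10O5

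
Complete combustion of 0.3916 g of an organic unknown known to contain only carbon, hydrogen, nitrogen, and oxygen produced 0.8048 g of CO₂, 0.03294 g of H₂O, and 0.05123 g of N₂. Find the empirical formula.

C5HNO2

mol C = 0.8048 g CO₂ ÷ 44.009 g/mol = 0.018287 mol
mol H = 2 × 0.03294 g H₂O ÷ 18.015 g/mol = 0.0036570 mol
mol N = 2 × 0.05123 g N₂ ÷ 28.014 g/mol = 0.0036575 mol
mass O = 0.3916 − (0.21965 + 0.0036862 + 0.051230) = 0.11704 g → mol O = 0.11704 ÷ 15.999 = 0.0073152 mol
Divide by the smallest (0.0036570 mol): C 5.001, H 1.000, N 1.000, O 2.000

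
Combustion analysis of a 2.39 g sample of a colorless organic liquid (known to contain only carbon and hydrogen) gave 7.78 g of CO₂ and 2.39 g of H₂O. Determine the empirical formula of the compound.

mol C = 7.78 g CO₂ ÷ 44.009 g/mol = 0.1768 mol
mol H = 2 × 2.39 g H₂O ÷ 18.015 g/mol = 0.2653 mol
Divide by the smallest (0.1768 mol): C 1.000, H 1.501
Multiplying each by 2 gives whole numbers: C 2.00, H 3.00

C2H3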